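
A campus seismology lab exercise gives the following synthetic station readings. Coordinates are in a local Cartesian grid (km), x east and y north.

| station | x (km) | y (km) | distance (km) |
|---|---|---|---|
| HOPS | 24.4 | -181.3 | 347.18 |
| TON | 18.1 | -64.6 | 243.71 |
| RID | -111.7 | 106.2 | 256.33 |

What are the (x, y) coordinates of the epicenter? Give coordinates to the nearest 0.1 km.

x ≈ 141.6 km, y ≈ 145.5 km

Circle about each station: (x − 24.4)² + (y + 181.3)² = 347.18²; (x − 18.1)² + (y + 64.6)² = 243.71²; (x + 111.7)² + (y − 106.2)² = 256.33².
Subtracting pairs of circle equations eliminates x²+y² and gives linear equations (the radical axes):
-12.6 x + 233.4 y = 32175.11
-272.2 x + 575.0 y = 45119.16
Solving the 2×2 system: x ≈ 141.6, y ≈ 145.5 km.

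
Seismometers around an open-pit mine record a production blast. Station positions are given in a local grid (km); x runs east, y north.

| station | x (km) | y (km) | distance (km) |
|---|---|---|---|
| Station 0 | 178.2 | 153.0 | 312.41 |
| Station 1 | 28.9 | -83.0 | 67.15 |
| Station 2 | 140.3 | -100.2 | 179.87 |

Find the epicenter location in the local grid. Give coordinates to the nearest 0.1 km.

Circle about each station: (x − 178.2)² + (y − 153.0)² = 312.41²; (x − 28.9)² + (y + 83.0)² = 67.15²; (x − 140.3)² + (y + 100.2)² = 179.87².
Subtracting the Station 0 equation from the Station 1 and Station 2 equations removes the quadratic terms:
-298.6 x − 472.0 y = 45650.86
-75.8 x − 506.4 y = 39806.68
Solving the 2×2 system: x ≈ -37.5, y ≈ -73.0 km.
Check against Station 0 (with the unrounded x, y): √((x − 178.2)²+(y − 153.0)²) = 312.41 ≈ 312.41 km. ✓

x ≈ -37.5 km, y ≈ -73.0 km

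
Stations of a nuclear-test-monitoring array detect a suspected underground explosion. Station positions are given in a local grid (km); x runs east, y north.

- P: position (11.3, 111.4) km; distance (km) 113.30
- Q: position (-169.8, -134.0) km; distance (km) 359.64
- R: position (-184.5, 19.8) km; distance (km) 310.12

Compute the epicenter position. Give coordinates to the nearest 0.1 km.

(119.9, 79.1)

Circle about each station: (x − 11.3)² + (y − 111.4)² = 113.30²; (x + 169.8)² + (y + 134.0)² = 359.64²; (x + 184.5)² + (y − 19.8)² = 310.12².
Subtracting the P equation from the Q and R equations removes the quadratic terms:
-362.2 x − 490.8 y = -82253.65
-391.6 x − 183.2 y = -61442.88
Solving the 2×2 system: x ≈ 119.9, y ≈ 79.1 km.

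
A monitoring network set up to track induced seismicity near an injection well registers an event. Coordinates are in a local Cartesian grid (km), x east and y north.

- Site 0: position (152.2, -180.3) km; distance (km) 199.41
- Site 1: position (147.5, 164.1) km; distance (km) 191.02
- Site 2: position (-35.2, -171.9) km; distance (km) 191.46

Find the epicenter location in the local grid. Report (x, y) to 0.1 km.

(57.9, -4.6)

Circle about each station: (x − 152.2)² + (y + 180.3)² = 199.41²; (x − 147.5)² + (y − 164.1)² = 191.02²; (x + 35.2)² + (y + 171.9)² = 191.46².
Subtracting the Site 0 equation from the Site 1 and Site 2 equations removes the quadratic terms:
-9.4 x + 688.8 y = -3712.16
-374.8 x + 16.8 y = -21776.86
Solving the 2×2 system: x ≈ 57.9, y ≈ -4.6 km.
Check against Site 0 (with the unrounded x, y): √((x − 152.2)²+(y + 180.3)²) = 199.41 ≈ 199.41 km. ✓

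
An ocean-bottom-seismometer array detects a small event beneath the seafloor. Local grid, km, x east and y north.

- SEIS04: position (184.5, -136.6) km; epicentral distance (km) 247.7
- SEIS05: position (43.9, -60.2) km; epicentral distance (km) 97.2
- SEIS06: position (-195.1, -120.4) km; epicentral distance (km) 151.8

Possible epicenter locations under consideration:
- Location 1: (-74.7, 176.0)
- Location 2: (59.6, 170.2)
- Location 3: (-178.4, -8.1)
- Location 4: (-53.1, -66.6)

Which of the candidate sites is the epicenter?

Location 4

For each candidate, compare |candidate − station| to the reported distance:
Location 1: residuals SEIS04 158.4, SEIS05 167.1, SEIS06 168.1 → max 168.1 km
Location 2: residuals SEIS04 83.5, SEIS05 133.7, SEIS06 234.6 → max 234.6 km
Location 3: residuals SEIS04 137.3, SEIS05 131.1, SEIS06 38.3 → max 137.3 km
Location 4: residuals SEIS04 0.0, SEIS05 0.0, SEIS06 0.1 → max 0.1 km
Only Location 4 has all residuals ≈ 0.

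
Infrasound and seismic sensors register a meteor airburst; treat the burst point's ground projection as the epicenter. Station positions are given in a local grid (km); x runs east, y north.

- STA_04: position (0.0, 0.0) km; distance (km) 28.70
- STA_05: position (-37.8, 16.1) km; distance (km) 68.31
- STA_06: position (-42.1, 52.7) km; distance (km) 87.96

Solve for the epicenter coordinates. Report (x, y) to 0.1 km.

x ≈ 28.7 km, y ≈ 0.5 km

Circle about each station: x² + y² = 28.70²; (x + 37.8)² + (y − 16.1)² = 68.31²; (x + 42.1)² + (y − 52.7)² = 87.96².
Subtracting pairs of circle equations eliminates x²+y² and gives linear equations (the radical axes):
-75.6 x + 32.2 y = -2154.52
-84.2 x + 105.4 y = -2363.57
Solving the 2×2 system: x ≈ 28.7, y ≈ 0.5 km.
Check against STA_04 (with the unrounded x, y): √(x²+y²) = 28.72 ≈ 28.70 km. ✓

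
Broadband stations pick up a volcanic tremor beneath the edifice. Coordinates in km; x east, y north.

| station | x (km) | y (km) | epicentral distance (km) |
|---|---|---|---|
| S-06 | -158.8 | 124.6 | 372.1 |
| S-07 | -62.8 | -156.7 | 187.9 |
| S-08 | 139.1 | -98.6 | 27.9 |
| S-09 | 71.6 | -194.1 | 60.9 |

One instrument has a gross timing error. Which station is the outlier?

Solve using three stations at a time. Using S-06, S-07, S-08 (subtract circle equations pairwise → linear system) gives (x, y) ≈ (121.5, -120.1).
Distances from that point to each station vs reported:
  S-06: calculated 372.1 vs reported 372.1 → residual 0.0 km
  S-07: calculated 187.9 vs reported 187.9 → residual 0.0 km
  S-08: calculated 27.8 vs reported 27.9 → residual 0.1 km
  S-09: calculated 89.2 vs reported 60.9 → residual 28.3 km
S-06, S-07, S-08 are mutually consistent (residuals ≈ 0); S-09 is off by 28.3 km.

S-09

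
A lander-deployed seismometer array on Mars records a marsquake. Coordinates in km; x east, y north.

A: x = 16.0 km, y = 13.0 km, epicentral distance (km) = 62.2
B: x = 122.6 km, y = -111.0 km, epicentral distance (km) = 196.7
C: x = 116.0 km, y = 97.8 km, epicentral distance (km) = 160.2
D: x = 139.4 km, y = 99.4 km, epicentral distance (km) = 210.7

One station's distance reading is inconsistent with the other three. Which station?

Solve using three stations at a time. Using A, B, D (subtract circle equations pairwise → linear system) gives (x, y) ≈ (-43.4, -5.4).
Distances from that point to each station vs reported:
  A: calculated 62.1 vs reported 62.2 → residual 0.1 km
  B: calculated 196.7 vs reported 196.7 → residual 0.0 km
  C: calculated 189.9 vs reported 160.2 → residual 29.7 km
  D: calculated 210.7 vs reported 210.7 → residual 0.0 km
A, B, D are mutually consistent (residuals ≈ 0); C is off by 29.7 km.

C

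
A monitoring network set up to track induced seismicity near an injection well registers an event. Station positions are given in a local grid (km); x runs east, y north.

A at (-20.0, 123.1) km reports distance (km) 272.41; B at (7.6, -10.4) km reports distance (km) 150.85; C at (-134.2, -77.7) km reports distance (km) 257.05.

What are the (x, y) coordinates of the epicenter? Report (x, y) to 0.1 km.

Circle about each station: (x + 20.0)² + (y − 123.1)² = 272.41²; (x − 7.6)² + (y + 10.4)² = 150.85²; (x + 134.2)² + (y + 77.7)² = 257.05².
Subtracting the A equation from the B and C equations removes the quadratic terms:
55.2 x − 267.0 y = 36063.80
-228.4 x − 401.6 y = 16625.83
Solving the 2×2 system: x ≈ 120.8, y ≈ -110.1 km.

(120.8, -110.1)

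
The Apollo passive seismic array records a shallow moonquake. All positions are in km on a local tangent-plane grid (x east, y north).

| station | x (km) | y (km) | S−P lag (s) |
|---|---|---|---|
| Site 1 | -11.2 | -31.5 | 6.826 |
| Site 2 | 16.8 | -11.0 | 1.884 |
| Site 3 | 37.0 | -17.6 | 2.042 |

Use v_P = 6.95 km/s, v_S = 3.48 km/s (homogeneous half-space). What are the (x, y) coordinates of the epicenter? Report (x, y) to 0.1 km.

28.9 km east, -5.9 km north

Distance from S−P lag: d = Δt · v_P v_S / (v_P − v_S) = Δt · (6.95·3.48)/(6.95−3.48) ≈ 6.9700·Δt.
So d_Site 1 = 47.58, d_Site 2 = 13.13, d_Site 3 = 14.23 km.
Circle about each station: (x + 11.2)² + (y + 31.5)² = 47.58²; (x − 16.8)² + (y + 11.0)² = 13.13²; (x − 37.0)² + (y + 17.6)² = 14.23².
Subtracting the Site 1 equation from the Site 2 and Site 3 equations removes the quadratic terms:
56.0 x + 41.0 y = 1377.01
96.4 x + 27.8 y = 2622.43
Solving the 2×2 system: x ≈ 28.9, y ≈ -5.9 km.
Check against Site 1 (with the unrounded x, y): √((x + 11.2)²+(y + 31.5)²) = 47.58 ≈ 47.58 km. ✓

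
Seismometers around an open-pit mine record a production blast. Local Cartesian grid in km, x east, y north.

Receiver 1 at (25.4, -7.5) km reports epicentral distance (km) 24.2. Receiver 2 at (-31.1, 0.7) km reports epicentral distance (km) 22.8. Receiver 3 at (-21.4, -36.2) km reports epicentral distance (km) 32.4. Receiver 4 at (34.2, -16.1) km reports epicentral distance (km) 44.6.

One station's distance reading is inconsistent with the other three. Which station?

Receiver 1

Solve using three stations at a time. Using Receiver 2, Receiver 3, Receiver 4 (subtract circle equations pairwise → linear system) gives (x, y) ≈ (-9.3, -6.1).
Distances from that point to each station vs reported:
  Receiver 1: calculated 34.7 vs reported 24.2 → residual 10.5 km
  Receiver 2: calculated 22.8 vs reported 22.8 → residual 0.0 km
  Receiver 3: calculated 32.4 vs reported 32.4 → residual 0.0 km
  Receiver 4: calculated 44.6 vs reported 44.6 → residual 0.0 km
Receiver 2, Receiver 3, Receiver 4 are mutually consistent (residuals ≈ 0); Receiver 1 is off by 10.5 km.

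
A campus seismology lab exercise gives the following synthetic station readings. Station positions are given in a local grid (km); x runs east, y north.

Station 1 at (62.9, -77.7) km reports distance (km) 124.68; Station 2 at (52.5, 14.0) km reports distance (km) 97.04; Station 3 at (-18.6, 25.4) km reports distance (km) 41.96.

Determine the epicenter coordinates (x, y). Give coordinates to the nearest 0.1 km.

Circle about each station: (x − 62.9)² + (y + 77.7)² = 124.68²; (x − 52.5)² + (y − 14.0)² = 97.04²; (x + 18.6)² + (y − 25.4)² = 41.96².
Subtracting the Station 1 equation from the Station 2 and Station 3 equations removes the quadratic terms:
-20.8 x + 183.4 y = -913.11
-163.0 x + 206.2 y = 4781.88
Solving the 2×2 system: x ≈ -41.6, y ≈ -9.7 km.

x ≈ -41.6 km, y ≈ -9.7 km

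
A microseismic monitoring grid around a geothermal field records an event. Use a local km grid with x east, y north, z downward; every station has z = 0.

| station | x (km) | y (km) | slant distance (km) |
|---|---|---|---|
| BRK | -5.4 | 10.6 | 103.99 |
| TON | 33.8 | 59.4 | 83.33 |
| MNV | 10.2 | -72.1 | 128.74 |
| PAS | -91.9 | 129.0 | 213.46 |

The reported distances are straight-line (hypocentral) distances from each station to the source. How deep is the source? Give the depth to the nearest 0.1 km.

53.9 km

Each station gives a sphere (x−x_i)² + (y−y_i)² + z² = d_i² (stations at z=0).
Subtracting the BRK sphere from TON and MNV: z² cancels, leaving linear equations in x and y:
78.4 x + 97.6 y = 8399.31
31.2 x − 165.4 y = -599.14
Solving: x ≈ 83.108, y ≈ 19.299 km (keep extra digits for the depth step; rounded: 83.1, 19.3).
Then from the BRK sphere: z² = 103.99² − (x + 5.4)² − (y − 10.6)² with x = 83.108, y = 19.299, so z ≈ 53.894 ≈ 53.9 km.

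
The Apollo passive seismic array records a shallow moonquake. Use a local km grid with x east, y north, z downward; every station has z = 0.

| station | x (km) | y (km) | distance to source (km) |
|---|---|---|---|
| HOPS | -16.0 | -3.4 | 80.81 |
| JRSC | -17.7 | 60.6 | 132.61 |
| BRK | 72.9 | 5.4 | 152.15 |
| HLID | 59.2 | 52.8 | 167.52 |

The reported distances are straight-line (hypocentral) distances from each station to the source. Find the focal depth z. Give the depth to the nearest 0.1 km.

Each station gives a sphere (x−x_i)² + (y−y_i)² + z² = d_i² (stations at z=0).
Subtracting the HOPS sphere from JRSC and BRK: z² cancels, leaving linear equations in x and y:
-3.4 x + 128.0 y = -7337.07
177.8 x + 17.6 y = -11543.36
Solving: x ≈ -59.094, y ≈ -58.891 km (keep extra digits for the depth step; rounded: -59.1, -58.9).
Then from the HOPS sphere: z² = 80.81² − (x + 16.0)² − (y + 3.4)² with x = -59.094, y = -58.891, so z ≈ 39.924 ≈ 39.9 km.

z ≈ 39.9 km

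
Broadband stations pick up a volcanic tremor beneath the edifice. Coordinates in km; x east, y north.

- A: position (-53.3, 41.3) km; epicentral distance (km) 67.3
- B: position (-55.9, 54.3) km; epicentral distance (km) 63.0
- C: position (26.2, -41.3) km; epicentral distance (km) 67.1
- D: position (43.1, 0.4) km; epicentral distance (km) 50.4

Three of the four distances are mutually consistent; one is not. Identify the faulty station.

Solve using three stations at a time. Using B, C, D (subtract circle equations pairwise → linear system) gives (x, y) ≈ (-3.9, 18.7).
Distances from that point to each station vs reported:
  A: calculated 54.3 vs reported 67.3 → residual 13.0 km
  B: calculated 63.0 vs reported 63.0 → residual 0.0 km
  C: calculated 67.1 vs reported 67.1 → residual 0.0 km
  D: calculated 50.4 vs reported 50.4 → residual 0.0 km
B, C, D are mutually consistent (residuals ≈ 0); A is off by 13.0 km.

A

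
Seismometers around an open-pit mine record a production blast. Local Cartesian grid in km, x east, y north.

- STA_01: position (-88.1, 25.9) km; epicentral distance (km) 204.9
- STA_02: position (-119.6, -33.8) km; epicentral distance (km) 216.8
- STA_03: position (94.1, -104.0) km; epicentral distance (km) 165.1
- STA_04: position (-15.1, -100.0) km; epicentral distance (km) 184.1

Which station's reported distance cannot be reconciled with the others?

Solve using three stations at a time. Using STA_02, STA_03, STA_04 (subtract circle equations pairwise → linear system) gives (x, y) ≈ (75.8, 60.1).
Distances from that point to each station vs reported:
  STA_01: calculated 167.4 vs reported 204.9 → residual 37.5 km
  STA_02: calculated 216.8 vs reported 216.8 → residual 0.0 km
  STA_03: calculated 165.1 vs reported 165.1 → residual 0.0 km
  STA_04: calculated 184.1 vs reported 184.1 → residual 0.0 km
STA_02, STA_03, STA_04 are mutually consistent (residuals ≈ 0); STA_01 is off by 37.5 km.

STA_01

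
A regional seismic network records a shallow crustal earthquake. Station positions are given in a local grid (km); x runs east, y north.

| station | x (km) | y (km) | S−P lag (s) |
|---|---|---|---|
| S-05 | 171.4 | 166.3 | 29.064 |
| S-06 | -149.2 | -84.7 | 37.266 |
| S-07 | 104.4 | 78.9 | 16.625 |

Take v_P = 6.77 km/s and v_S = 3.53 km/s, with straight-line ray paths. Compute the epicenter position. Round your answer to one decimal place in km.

Distance from S−P lag: d = Δt · v_P v_S / (v_P − v_S) = Δt · (6.77·3.53)/(6.77−3.53) ≈ 7.3760·Δt.
So d_S-05 = 214.37, d_S-06 = 274.87, d_S-07 = 122.63 km.
Circle about each station: (x − 171.4)² + (y − 166.3)² = 214.37²; (x + 149.2)² + (y + 84.7)² = 274.87²; (x − 104.4)² + (y − 78.9)² = 122.63².
Subtracting pairs of circle equations eliminates x²+y² and gives linear equations (the radical axes):
-641.2 x − 502.0 y = -57197.94
-134.0 x − 174.8 y = -8992.70
Solving the 2×2 system: x ≈ 122.4, y ≈ -42.4 km.
Check against S-05 (with the unrounded x, y): √((x − 171.4)²+(y − 166.3)²) = 214.35 ≈ 214.37 km. ✓

(122.4, -42.4)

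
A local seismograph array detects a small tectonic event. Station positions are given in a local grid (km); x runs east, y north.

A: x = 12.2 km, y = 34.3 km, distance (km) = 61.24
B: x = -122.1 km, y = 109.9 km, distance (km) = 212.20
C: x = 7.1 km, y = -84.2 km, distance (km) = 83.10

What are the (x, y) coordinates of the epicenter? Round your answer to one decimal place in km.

Circle about each station: (x − 12.2)² + (y − 34.3)² = 61.24²; (x + 122.1)² + (y − 109.9)² = 212.20²; (x − 7.1)² + (y + 84.2)² = 83.10².
Subtracting the A equation from the B and C equations removes the quadratic terms:
-268.6 x + 151.2 y = -15617.41
-10.2 x − 237.0 y = 2659.45
Solving the 2×2 system: x ≈ 50.6, y ≈ -13.4 km.

50.6 km east, -13.4 km north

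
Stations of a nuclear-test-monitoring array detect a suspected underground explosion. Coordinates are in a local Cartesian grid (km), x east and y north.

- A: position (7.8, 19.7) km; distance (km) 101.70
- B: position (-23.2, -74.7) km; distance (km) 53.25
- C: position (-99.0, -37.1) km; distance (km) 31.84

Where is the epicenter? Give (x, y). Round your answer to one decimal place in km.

x ≈ -68.8 km, y ≈ -47.2 km

Circle about each station: (x − 7.8)² + (y − 19.7)² = 101.70²; (x + 23.2)² + (y + 74.7)² = 53.25²; (x + 99.0)² + (y + 37.1)² = 31.84².
Subtracting the A equation from the B and C equations removes the quadratic terms:
-62.0 x − 188.8 y = 13176.73
-213.6 x − 113.6 y = 20057.58
Solving the 2×2 system: x ≈ -68.8, y ≈ -47.2 km.
Check against A (with the unrounded x, y): √((x − 7.8)²+(y − 19.7)²) = 101.70 ≈ 101.70 km. ✓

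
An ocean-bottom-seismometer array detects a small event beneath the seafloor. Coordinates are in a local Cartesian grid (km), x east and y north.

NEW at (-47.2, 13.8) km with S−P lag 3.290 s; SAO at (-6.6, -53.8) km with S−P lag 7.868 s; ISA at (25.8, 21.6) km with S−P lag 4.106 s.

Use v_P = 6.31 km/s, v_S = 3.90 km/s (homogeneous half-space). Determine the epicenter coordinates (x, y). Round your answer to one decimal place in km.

Distance from S−P lag: d = Δt · v_P v_S / (v_P − v_S) = Δt · (6.31·3.90)/(6.31−3.90) ≈ 10.2112·Δt.
So d_NEW = 33.59, d_SAO = 80.34, d_ISA = 41.93 km.
Circle about each station: (x + 47.2)² + (y − 13.8)² = 33.59²; (x + 6.6)² + (y + 53.8)² = 80.34²; (x − 25.8)² + (y − 21.6)² = 41.93².
Subtracting the NEW equation from the SAO and ISA equations removes the quadratic terms:
81.2 x − 135.2 y = -4806.51
146.0 x + 15.6 y = -1915.92
Solving the 2×2 system: x ≈ -15.9, y ≈ 26.0 km.
Check against NEW (with the unrounded x, y): √((x + 47.2)²+(y − 13.8)²) = 33.59 ≈ 33.59 km. ✓

-15.9 km east, 26.0 km north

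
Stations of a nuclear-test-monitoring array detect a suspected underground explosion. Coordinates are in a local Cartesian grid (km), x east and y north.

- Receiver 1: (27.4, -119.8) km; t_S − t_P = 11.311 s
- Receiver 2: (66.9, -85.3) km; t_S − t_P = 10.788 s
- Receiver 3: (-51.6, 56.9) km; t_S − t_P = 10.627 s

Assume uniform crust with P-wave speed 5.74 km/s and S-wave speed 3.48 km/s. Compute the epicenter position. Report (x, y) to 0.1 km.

x ≈ -8.0 km, y ≈ -26.3 km

Distance from S−P lag: d = Δt · v_P v_S / (v_P − v_S) = Δt · (5.74·3.48)/(5.74−3.48) ≈ 8.8386·Δt.
So d_Receiver 1 = 99.97, d_Receiver 2 = 95.35, d_Receiver 3 = 93.93 km.
Circle about each station: (x − 27.4)² + (y + 119.8)² = 99.97²; (x − 66.9)² + (y + 85.3)² = 95.35²; (x + 51.6)² + (y − 56.9)² = 93.93².
Subtracting the Receiver 1 equation from the Receiver 2 and Receiver 3 equations removes the quadratic terms:
79.0 x + 69.0 y = -2448.72
-158.0 x + 353.4 y = -8031.47
Solving the 2×2 system: x ≈ -8.0, y ≈ -26.3 km.
Check against Receiver 1 (with the unrounded x, y): √((x − 27.4)²+(y + 119.8)²) = 99.97 ≈ 99.97 km. ✓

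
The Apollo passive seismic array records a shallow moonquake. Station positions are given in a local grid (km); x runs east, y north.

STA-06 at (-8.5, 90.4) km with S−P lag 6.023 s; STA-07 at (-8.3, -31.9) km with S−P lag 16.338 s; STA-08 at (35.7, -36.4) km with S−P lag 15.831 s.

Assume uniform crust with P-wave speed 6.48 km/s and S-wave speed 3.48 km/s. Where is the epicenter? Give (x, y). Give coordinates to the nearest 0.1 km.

Distance from S−P lag: d = Δt · v_P v_S / (v_P − v_S) = Δt · (6.48·3.48)/(6.48−3.48) ≈ 7.5168·Δt.
So d_STA-06 = 45.27, d_STA-07 = 122.81, d_STA-08 = 119.00 km.
Circle about each station: (x + 8.5)² + (y − 90.4)² = 45.27²; (x + 8.3)² + (y + 31.9)² = 122.81²; (x − 35.7)² + (y + 36.4)² = 119.00².
Subtracting pairs of circle equations eliminates x²+y² and gives linear equations (the radical axes):
0.4 x − 244.6 y = -20190.83
88.4 x − 253.6 y = -17756.59
Solving the 2×2 system: x ≈ 36.1, y ≈ 82.6 km.

36.1 km east, 82.6 km north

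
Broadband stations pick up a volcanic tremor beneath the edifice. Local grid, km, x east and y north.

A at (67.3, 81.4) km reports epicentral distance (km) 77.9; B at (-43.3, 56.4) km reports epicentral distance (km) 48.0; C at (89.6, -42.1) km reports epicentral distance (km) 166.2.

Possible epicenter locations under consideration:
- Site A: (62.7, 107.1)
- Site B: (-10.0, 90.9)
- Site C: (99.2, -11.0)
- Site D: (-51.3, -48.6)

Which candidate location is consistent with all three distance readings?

Site B

For each candidate, compare |candidate − station| to the reported distance:
Site A: residuals A 51.8, B 69.5, C 14.6 → max 69.5 km
Site B: residuals A 0.0, B 0.1, C 0.0 → max 0.1 km
Site C: residuals A 19.9, B 109.6, C 133.7 → max 133.7 km
Site D: residuals A 98.1, B 57.3, C 25.2 → max 98.1 km
Only Site B has all residuals ≈ 0.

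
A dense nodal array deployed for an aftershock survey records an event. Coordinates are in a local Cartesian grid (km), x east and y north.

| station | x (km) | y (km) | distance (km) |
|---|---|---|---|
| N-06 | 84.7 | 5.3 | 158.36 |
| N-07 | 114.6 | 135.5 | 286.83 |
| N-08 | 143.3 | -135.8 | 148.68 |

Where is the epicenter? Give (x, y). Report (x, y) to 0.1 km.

(-5.0, -125.2)

Circle about each station: (x − 84.7)² + (y − 5.3)² = 158.36²; (x − 114.6)² + (y − 135.5)² = 286.83²; (x − 143.3)² + (y + 135.8)² = 148.68².
Subtracting the N-06 equation from the N-07 and N-08 equations removes the quadratic terms:
59.8 x + 260.4 y = -32902.33
117.2 x − 282.2 y = 34746.50
Solving the 2×2 system: x ≈ -5.0, y ≈ -125.2 km.
Check against N-06 (with the unrounded x, y): √((x − 84.7)²+(y − 5.3)²) = 158.36 ≈ 158.36 km. ✓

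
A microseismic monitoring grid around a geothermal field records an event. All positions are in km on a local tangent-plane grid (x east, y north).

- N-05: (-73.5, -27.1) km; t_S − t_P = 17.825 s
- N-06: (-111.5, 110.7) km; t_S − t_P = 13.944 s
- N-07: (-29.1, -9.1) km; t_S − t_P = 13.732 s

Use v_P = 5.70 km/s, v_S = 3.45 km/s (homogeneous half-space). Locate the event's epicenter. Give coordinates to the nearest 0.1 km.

(10.2, 104.3)

Distance from S−P lag: d = Δt · v_P v_S / (v_P − v_S) = Δt · (5.70·3.45)/(5.70−3.45) ≈ 8.7400·Δt.
So d_N-05 = 155.79, d_N-06 = 121.87, d_N-07 = 120.02 km.
Circle about each station: (x + 73.5)² + (y + 27.1)² = 155.79²; (x + 111.5)² + (y − 110.7)² = 121.87²; (x + 29.1)² + (y + 9.1)² = 120.02².
Subtracting the N-05 equation from the N-06 and N-07 equations removes the quadratic terms:
-76.0 x + 275.6 y = 27968.31
88.8 x + 36.0 y = 4658.68
Solving the 2×2 system: x ≈ 10.2, y ≈ 104.3 km.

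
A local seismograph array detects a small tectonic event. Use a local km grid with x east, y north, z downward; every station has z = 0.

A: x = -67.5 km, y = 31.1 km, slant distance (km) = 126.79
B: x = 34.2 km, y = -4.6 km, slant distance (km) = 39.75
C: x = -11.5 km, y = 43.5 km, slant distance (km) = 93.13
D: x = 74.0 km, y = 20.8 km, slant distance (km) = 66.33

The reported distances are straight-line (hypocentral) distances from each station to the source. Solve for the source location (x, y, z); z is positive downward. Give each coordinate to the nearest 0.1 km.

Each station gives a sphere (x−x_i)² + (y−y_i)² + z² = d_i² (stations at z=0).
Subtracting the A sphere from B and C: z² cancels, leaving linear equations in x and y:
203.4 x − 71.4 y = 10162.98
112.0 x + 24.8 y = 3903.55
Solving: x ≈ 40.699, y ≈ -26.399 km (keep extra digits for the depth step; rounded: 40.7, -26.4).
Then from the A sphere: z² = 126.79² − (x + 67.5)² − (y − 31.1)² with x = 40.699, y = -26.399, so z ≈ 32.597 ≈ 32.6 km.

(40.7, -26.4, 32.6)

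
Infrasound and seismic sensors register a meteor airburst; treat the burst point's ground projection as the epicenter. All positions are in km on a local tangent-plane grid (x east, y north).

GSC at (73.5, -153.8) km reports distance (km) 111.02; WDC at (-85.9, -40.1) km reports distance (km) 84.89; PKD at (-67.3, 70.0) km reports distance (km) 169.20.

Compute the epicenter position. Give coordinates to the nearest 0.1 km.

(-18.8, -92.1)

Circle about each station: (x − 73.5)² + (y + 153.8)² = 111.02²; (x + 85.9)² + (y + 40.1)² = 84.89²; (x + 67.3)² + (y − 70.0)² = 169.20².
Subtracting the GSC equation from the WDC and PKD equations removes the quadratic terms:
-318.8 x + 227.4 y = -14950.74
-281.6 x + 447.6 y = -35930.60
Solving the 2×2 system: x ≈ -18.8, y ≈ -92.1 km.
Check against GSC (with the unrounded x, y): √((x − 73.5)²+(y + 153.8)²) = 111.02 ≈ 111.02 km. ✓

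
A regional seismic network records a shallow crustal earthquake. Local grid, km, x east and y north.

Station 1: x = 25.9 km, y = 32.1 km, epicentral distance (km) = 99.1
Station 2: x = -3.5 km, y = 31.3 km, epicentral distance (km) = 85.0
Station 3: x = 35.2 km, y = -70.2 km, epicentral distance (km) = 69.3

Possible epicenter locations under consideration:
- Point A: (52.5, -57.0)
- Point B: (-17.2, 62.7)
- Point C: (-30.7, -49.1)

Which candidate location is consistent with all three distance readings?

For each candidate, compare |candidate − station| to the reported distance:
Point A: residuals Station 1 6.1, Station 2 19.6, Station 3 47.5 → max 47.5 km
Point B: residuals Station 1 46.2, Station 2 50.7, Station 3 73.6 → max 73.6 km
Point C: residuals Station 1 0.1, Station 2 0.1, Station 3 0.1 → max 0.1 km
Only Point C has all residuals ≈ 0.

Point C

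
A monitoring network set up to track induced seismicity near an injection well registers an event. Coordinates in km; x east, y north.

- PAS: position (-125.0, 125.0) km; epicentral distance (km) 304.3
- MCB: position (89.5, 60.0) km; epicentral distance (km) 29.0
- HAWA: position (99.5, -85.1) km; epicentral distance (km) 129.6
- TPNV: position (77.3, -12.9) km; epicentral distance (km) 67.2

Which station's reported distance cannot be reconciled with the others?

Solve using three stations at a time. Using MCB, HAWA, TPNV (subtract circle equations pairwise → linear system) gives (x, y) ≈ (113.4, 43.7).
Distances from that point to each station vs reported:
  PAS: calculated 251.9 vs reported 304.3 → residual 52.4 km
  MCB: calculated 28.9 vs reported 29.0 → residual 0.1 km
  HAWA: calculated 129.6 vs reported 129.6 → residual 0.0 km
  TPNV: calculated 67.2 vs reported 67.2 → residual 0.0 km
MCB, HAWA, TPNV are mutually consistent (residuals ≈ 0); PAS is off by 52.4 km.

PAS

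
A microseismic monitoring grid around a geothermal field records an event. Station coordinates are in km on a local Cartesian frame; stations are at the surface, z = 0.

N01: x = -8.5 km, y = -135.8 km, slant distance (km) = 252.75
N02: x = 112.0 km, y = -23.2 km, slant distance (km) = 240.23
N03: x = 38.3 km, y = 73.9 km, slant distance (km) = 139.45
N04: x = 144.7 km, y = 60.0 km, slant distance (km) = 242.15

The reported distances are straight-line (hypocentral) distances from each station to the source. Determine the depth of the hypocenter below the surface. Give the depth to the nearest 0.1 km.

Each station gives a sphere (x−x_i)² + (y−y_i)² + z² = d_i² (stations at z=0).
Subtracting the N01 sphere from N02 and N03: z² cancels, leaving linear equations in x and y:
241.0 x + 225.2 y = 740.46
93.6 x + 419.4 y = 32850.47
Solving: x ≈ -88.596, y ≈ 98.100 km (keep extra digits for the depth step; rounded: -88.6, 98.1).
Then from the N01 sphere: z² = 252.75² − (x + 8.5)² − (y + 135.8)² with x = -88.596, y = 98.100, so z ≈ 52.517 ≈ 52.5 km.

z ≈ 52.5 km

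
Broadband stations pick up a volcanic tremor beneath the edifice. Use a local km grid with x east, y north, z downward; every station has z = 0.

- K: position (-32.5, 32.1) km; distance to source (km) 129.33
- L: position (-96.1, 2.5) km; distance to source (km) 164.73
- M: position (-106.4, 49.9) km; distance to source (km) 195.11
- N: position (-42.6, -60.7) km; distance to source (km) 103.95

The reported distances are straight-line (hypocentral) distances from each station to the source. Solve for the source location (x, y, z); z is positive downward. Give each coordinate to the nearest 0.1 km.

x ≈ 51.6 km, y ≈ -55.9 km, depth ≈ 43.7 km

Each station gives a sphere (x−x_i)² + (y−y_i)² + z² = d_i² (stations at z=0).
Subtracting the K sphere from L and M: z² cancels, leaving linear equations in x and y:
-127.2 x − 59.2 y = -3254.92
-147.8 x + 35.6 y = -9617.35
Solving: x ≈ 51.606, y ≈ -55.900 km (keep extra digits for the depth step; rounded: 51.6, -55.9).
Then from the K sphere: z² = 129.33² − (x + 32.5)² − (y − 32.1)² with x = 51.606, y = -55.900, so z ≈ 43.686 ≈ 43.7 km.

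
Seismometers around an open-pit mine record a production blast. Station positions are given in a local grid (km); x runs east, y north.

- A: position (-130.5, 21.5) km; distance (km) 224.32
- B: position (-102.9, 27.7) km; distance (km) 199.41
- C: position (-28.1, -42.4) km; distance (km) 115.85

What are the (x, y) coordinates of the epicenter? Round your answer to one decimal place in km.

(87.3, -32.2)

Circle about each station: (x + 130.5)² + (y − 21.5)² = 224.32²; (x + 102.9)² + (y − 27.7)² = 199.41²; (x + 28.1)² + (y + 42.4)² = 115.85².
Subtracting pairs of circle equations eliminates x²+y² and gives linear equations (the radical axes):
55.2 x + 12.4 y = 4418.31
204.8 x − 127.8 y = 21993.11
Solving the 2×2 system: x ≈ 87.3, y ≈ -32.2 km.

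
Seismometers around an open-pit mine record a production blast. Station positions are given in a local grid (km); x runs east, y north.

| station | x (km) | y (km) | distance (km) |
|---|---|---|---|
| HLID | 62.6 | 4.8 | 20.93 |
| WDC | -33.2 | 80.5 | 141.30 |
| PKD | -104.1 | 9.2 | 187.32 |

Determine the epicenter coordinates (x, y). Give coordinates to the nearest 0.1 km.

x ≈ 83.0 km, y ≈ 0.1 km

Circle about each station: (x − 62.6)² + (y − 4.8)² = 20.93²; (x + 33.2)² + (y − 80.5)² = 141.30²; (x + 104.1)² + (y − 9.2)² = 187.32².
Subtracting the HLID equation from the WDC and PKD equations removes the quadratic terms:
-191.6 x + 151.4 y = -15886.94
-333.4 x + 8.8 y = -27671.07
Solving the 2×2 system: x ≈ 83.0, y ≈ 0.1 km.
Check against HLID (with the unrounded x, y): √((x − 62.6)²+(y − 4.8)²) = 20.93 ≈ 20.93 km. ✓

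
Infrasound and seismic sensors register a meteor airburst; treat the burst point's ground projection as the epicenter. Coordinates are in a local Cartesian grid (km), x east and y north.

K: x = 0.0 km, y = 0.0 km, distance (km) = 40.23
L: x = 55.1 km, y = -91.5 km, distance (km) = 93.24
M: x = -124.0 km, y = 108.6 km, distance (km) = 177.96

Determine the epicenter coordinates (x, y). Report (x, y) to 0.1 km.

x ≈ -19.3 km, y ≈ -35.3 km

Circle about each station: x² + y² = 40.23²; (x − 55.1)² + (y + 91.5)² = 93.24²; (x + 124.0)² + (y − 108.6)² = 177.96².
Subtracting the K equation from the L and M equations removes the quadratic terms:
110.2 x − 183.0 y = 4333.02
-248.0 x + 217.2 y = -2881.35
Solving the 2×2 system: x ≈ -19.3, y ≈ -35.3 km.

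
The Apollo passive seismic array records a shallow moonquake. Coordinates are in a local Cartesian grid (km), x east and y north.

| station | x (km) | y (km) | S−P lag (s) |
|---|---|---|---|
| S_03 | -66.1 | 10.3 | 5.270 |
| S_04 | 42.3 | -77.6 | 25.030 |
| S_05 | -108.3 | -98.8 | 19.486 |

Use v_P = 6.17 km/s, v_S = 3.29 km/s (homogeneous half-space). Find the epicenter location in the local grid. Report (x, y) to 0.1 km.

(-91.4, 37.5)

Distance from S−P lag: d = Δt · v_P v_S / (v_P − v_S) = Δt · (6.17·3.29)/(6.17−3.29) ≈ 7.0484·Δt.
So d_S_03 = 37.14, d_S_04 = 176.42, d_S_05 = 137.34 km.
Circle about each station: (x + 66.1)² + (y − 10.3)² = 37.14²; (x − 42.3)² + (y + 77.6)² = 176.42²; (x + 108.3)² + (y + 98.8)² = 137.34².
Subtracting the S_03 equation from the S_04 and S_05 equations removes the quadratic terms:
216.8 x − 175.8 y = -26408.89
-84.4 x − 218.2 y = -467.87
Solving the 2×2 system: x ≈ -91.4, y ≈ 37.5 km.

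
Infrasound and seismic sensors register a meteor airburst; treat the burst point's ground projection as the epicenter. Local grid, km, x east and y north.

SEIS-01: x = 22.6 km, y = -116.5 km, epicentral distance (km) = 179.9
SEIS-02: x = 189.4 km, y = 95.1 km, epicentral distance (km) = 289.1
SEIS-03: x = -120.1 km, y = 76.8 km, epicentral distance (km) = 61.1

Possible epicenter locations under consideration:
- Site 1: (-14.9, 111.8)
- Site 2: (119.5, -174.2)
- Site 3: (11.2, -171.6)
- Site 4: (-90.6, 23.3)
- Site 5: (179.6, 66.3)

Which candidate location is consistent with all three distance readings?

Site 4

For each candidate, compare |candidate − station| to the reported distance:
Site 1: residuals SEIS-01 51.5, SEIS-02 84.1, SEIS-03 49.8 → max 84.1 km
Site 2: residuals SEIS-01 67.1, SEIS-02 10.9, SEIS-03 285.9 → max 285.9 km
Site 3: residuals SEIS-01 123.6, SEIS-02 31.7, SEIS-03 219.9 → max 219.9 km
Site 4: residuals SEIS-01 0.0, SEIS-02 0.0, SEIS-03 0.0 → max 0.0 km
Site 5: residuals SEIS-01 61.1, SEIS-02 258.7, SEIS-03 238.8 → max 258.7 km
Only Site 4 has all residuals ≈ 0.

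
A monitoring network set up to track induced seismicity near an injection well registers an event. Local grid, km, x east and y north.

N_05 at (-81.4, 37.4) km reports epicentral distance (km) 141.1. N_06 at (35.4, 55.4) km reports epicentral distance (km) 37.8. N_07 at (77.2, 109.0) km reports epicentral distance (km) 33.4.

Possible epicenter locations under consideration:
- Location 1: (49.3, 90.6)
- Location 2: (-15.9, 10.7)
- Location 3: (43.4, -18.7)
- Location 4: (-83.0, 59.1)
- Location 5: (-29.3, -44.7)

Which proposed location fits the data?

For each candidate, compare |candidate − station| to the reported distance:
Location 1: residuals N_05 0.0, N_06 0.0, N_07 0.0 → max 0.0 km
Location 2: residuals N_05 70.4, N_06 30.2, N_07 102.0 → max 102.0 km
Location 3: residuals N_05 4.3, N_06 36.7, N_07 98.7 → max 98.7 km
Location 4: residuals N_05 119.3, N_06 80.7, N_07 134.4 → max 134.4 km
Location 5: residuals N_05 43.9, N_06 81.4, N_07 153.6 → max 153.6 km
Only Location 1 has all residuals ≈ 0.

Location 1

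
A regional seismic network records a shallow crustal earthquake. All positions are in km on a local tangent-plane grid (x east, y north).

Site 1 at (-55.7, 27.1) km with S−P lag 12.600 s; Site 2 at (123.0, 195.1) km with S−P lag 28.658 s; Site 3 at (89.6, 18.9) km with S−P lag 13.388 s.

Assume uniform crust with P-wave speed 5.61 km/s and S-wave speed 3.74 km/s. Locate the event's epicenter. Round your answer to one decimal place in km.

x ≈ 1.0 km, y ≈ -102.4 km

Distance from S−P lag: d = Δt · v_P v_S / (v_P − v_S) = Δt · (5.61·3.74)/(5.61−3.74) ≈ 11.2200·Δt.
So d_Site 1 = 141.37, d_Site 2 = 321.54, d_Site 3 = 150.21 km.
Circle about each station: (x + 55.7)² + (y − 27.1)² = 141.37²; (x − 123.0)² + (y − 195.1)² = 321.54²; (x − 89.6)² + (y − 18.9)² = 150.21².
Subtracting the Site 1 equation from the Site 2 and Site 3 equations removes the quadratic terms:
357.4 x + 336.0 y = -34046.38
290.6 x − 16.4 y = 1970.90
Solving the 2×2 system: x ≈ 1.0, y ≈ -102.4 km.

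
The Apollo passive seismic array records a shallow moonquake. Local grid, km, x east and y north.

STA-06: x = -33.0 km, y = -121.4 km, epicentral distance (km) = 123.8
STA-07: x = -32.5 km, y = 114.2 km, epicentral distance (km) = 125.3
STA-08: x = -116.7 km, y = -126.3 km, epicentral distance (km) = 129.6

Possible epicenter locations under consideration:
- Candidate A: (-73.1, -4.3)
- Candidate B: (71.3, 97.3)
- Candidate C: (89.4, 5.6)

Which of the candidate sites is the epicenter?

For each candidate, compare |candidate − station| to the reported distance:
Candidate A: residuals STA-06 0.0, STA-07 0.0, STA-08 0.0 → max 0.0 km
Candidate B: residuals STA-06 118.5, STA-07 20.1, STA-08 162.5 → max 162.5 km
Candidate C: residuals STA-06 52.6, STA-07 38.0, STA-08 115.1 → max 115.1 km
Only Candidate A has all residuals ≈ 0.

Candidate A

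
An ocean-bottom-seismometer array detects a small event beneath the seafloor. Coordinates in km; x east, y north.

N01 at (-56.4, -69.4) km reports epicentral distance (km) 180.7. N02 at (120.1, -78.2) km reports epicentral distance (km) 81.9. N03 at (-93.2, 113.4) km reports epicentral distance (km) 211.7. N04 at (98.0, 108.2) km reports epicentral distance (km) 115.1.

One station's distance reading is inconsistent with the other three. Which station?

N01

Solve using three stations at a time. Using N02, N03, N04 (subtract circle equations pairwise → linear system) gives (x, y) ≈ (81.8, -5.8).
Distances from that point to each station vs reported:
  N01: calculated 152.1 vs reported 180.7 → residual 28.6 km
  N02: calculated 81.9 vs reported 81.9 → residual 0.0 km
  N03: calculated 211.7 vs reported 211.7 → residual 0.0 km
  N04: calculated 115.1 vs reported 115.1 → residual 0.0 km
N02, N03, N04 are mutually consistent (residuals ≈ 0); N01 is off by 28.6 km.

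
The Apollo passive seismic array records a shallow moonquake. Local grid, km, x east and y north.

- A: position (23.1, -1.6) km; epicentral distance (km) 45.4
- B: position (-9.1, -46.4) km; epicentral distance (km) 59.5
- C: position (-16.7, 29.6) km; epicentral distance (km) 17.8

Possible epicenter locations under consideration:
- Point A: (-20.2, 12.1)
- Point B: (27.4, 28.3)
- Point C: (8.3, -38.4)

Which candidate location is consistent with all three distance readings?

Point A

For each candidate, compare |candidate − station| to the reported distance:
Point A: residuals A 0.0, B 0.0, C 0.0 → max 0.0 km
Point B: residuals A 15.2, B 23.6, C 26.3 → max 26.3 km
Point C: residuals A 5.7, B 40.3, C 54.6 → max 54.6 km
Only Point A has all residuals ≈ 0.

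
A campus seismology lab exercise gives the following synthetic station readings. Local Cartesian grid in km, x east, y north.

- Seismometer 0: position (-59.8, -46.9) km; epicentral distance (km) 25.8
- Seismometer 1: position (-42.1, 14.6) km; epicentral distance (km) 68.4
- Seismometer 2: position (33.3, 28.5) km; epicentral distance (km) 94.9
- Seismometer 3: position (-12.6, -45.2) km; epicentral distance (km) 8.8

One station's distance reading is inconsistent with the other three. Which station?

Solve using three stations at a time. Using Seismometer 1, Seismometer 2, Seismometer 3 (subtract circle equations pairwise → linear system) gives (x, y) ≈ (-19.9, -50.1).
Distances from that point to each station vs reported:
  Seismometer 0: calculated 40.0 vs reported 25.8 → residual 14.2 km
  Seismometer 1: calculated 68.4 vs reported 68.4 → residual 0.0 km
  Seismometer 2: calculated 94.9 vs reported 94.9 → residual 0.0 km
  Seismometer 3: calculated 8.8 vs reported 8.8 → residual 0.0 km
Seismometer 1, Seismometer 2, Seismometer 3 are mutually consistent (residuals ≈ 0); Seismometer 0 is off by 14.2 km.

Seismometer 0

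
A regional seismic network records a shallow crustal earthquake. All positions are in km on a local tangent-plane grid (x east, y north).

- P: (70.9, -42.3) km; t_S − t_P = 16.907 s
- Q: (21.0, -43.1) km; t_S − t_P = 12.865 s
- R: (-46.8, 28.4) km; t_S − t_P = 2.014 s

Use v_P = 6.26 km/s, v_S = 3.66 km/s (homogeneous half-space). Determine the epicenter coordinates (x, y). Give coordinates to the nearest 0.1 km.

Distance from S−P lag: d = Δt · v_P v_S / (v_P − v_S) = Δt · (6.26·3.66)/(6.26−3.66) ≈ 8.8122·Δt.
So d_P = 148.99, d_Q = 113.37, d_R = 17.75 km.
Circle about each station: (x − 70.9)² + (y + 42.3)² = 148.99²; (x − 21.0)² + (y + 43.1)² = 113.37²; (x + 46.8)² + (y − 28.4)² = 17.75².
Subtracting pairs of circle equations eliminates x²+y² and gives linear equations (the radical axes):
-99.8 x − 1.6 y = 4827.77
-235.4 x + 141.4 y = 18063.66
Solving the 2×2 system: x ≈ -49.1, y ≈ 46.0 km.

-49.1 km east, 46.0 km north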